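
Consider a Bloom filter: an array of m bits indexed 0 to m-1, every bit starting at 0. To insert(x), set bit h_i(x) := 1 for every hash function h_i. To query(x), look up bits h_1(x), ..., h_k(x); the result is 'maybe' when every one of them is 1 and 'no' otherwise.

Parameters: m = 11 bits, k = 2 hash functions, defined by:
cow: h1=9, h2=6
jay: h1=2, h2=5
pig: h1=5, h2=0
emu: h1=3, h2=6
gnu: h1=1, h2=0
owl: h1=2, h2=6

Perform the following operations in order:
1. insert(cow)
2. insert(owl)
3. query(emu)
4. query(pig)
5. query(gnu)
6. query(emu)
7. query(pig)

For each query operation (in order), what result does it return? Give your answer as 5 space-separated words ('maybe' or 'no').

Answer: no no no no no

Derivation:
Start: bits=00000000000
Op 1: insert cow -> sets bits 6 9 -> bits=00000010010
Op 2: insert owl -> sets bits 2 6 -> bits=00100010010
Op 3: query emu -> checks bit3=0, bit6=1 (has a 0) -> no
Op 4: query pig -> checks bit0=0, bit5=0 (has a 0) -> no
Op 5: query gnu -> checks bit0=0, bit1=0 (has a 0) -> no
Op 6: query emu -> checks bit3=0, bit6=1 (has a 0) -> no
Op 7: query pig -> checks bit0=0, bit5=0 (has a 0) -> no
Query results in order: no no no no no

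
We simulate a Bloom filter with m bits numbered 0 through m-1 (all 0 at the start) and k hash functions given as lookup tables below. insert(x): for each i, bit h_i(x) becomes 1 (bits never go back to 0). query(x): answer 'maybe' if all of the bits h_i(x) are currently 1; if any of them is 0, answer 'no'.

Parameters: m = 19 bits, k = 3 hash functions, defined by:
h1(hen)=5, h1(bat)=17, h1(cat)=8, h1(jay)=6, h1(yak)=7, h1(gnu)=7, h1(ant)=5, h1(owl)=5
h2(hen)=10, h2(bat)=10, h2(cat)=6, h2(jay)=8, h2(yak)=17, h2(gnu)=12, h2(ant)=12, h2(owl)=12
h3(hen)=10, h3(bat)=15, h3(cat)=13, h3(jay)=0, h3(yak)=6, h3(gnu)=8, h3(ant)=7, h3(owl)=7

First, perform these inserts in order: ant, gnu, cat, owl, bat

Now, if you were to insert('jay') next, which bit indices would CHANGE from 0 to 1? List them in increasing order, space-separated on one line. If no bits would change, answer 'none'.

Start: bits=0000000000000000000
After insert 'ant': sets bits 5 7 12 -> bits=0000010100001000000
After insert 'gnu': sets bits 7 8 12 -> bits=0000010110001000000
After insert 'cat': sets bits 6 8 13 -> bits=0000011110001100000
After insert 'owl': sets bits 5 7 12 -> bits=0000011110001100000
After insert 'bat': sets bits 10 15 17 -> bits=0000011110101101010
insert 'jay' would touch bits 0 6 8; currently bit0=0, bit6=1, bit8=1
Bits that are 0 among those (would change 0->1): 0

Answer: 0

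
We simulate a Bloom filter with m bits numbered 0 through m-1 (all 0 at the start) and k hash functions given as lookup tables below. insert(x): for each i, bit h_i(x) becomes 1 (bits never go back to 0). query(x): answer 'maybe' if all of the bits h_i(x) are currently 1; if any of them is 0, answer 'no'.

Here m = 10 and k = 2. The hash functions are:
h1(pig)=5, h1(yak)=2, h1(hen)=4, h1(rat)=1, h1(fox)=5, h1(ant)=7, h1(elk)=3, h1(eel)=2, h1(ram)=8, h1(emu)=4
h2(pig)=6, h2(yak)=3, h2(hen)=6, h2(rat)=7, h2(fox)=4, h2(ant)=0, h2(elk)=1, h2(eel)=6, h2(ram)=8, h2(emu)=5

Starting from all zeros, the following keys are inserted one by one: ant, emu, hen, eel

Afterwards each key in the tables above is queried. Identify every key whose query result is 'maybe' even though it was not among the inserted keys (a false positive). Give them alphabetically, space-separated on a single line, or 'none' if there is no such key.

Start: bits=0000000000
After insert 'ant': sets bits 0 7 -> bits=1000000100
After insert 'emu': sets bits 4 5 -> bits=1000110100
After insert 'hen': sets bits 4 6 -> bits=1000111100
After insert 'eel': sets bits 2 6 -> bits=1010111100
Not inserted: elk fox pig ram rat yak — query each against bits=1010111100:
query elk: checks bit1=0, bit3=0 (has a 0) -> no => not a false positive
query fox: checks bit4=1, bit5=1 (all 1) -> maybe => FALSE POSITIVE
query pig: checks bit5=1, bit6=1 (all 1) -> maybe => FALSE POSITIVE
query ram: checks bit8=0 (has a 0) -> no => not a false positive
query rat: checks bit1=0, bit7=1 (has a 0) -> no => not a false positive
query yak: checks bit2=1, bit3=0 (has a 0) -> no => not a false positive
False positives (alphabetical): fox pig

Answer: fox pig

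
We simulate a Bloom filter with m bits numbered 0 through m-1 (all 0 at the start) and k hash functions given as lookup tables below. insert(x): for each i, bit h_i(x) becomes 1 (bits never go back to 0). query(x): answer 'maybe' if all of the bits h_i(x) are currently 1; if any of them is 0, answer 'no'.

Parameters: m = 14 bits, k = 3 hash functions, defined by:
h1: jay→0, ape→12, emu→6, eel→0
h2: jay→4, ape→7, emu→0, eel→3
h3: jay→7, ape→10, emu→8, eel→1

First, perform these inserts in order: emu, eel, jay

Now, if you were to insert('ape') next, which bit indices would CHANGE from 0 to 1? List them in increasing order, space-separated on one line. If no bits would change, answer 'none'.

Start: bits=00000000000000
After insert 'emu': sets bits 0 6 8 -> bits=10000010100000
After insert 'eel': sets bits 0 1 3 -> bits=11010010100000
After insert 'jay': sets bits 0 4 7 -> bits=11011011100000
insert 'ape' would touch bits 7 10 12; currently bit7=1, bit10=0, bit12=0
Bits that are 0 among those (would change 0->1): 10 12

Answer: 10 12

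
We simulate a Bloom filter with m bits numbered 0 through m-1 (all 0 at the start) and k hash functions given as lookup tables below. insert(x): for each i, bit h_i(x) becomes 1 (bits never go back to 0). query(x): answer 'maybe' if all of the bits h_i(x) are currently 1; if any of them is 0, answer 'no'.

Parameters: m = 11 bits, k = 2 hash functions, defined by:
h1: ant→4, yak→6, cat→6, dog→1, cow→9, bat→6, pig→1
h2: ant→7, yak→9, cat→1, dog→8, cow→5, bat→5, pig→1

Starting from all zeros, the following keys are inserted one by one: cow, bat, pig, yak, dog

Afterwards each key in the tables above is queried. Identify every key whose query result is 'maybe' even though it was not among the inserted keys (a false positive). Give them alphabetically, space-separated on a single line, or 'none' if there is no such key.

Answer: cat

Derivation:
Start: bits=00000000000
After insert 'cow': sets bits 5 9 -> bits=00000100010
After insert 'bat': sets bits 5 6 -> bits=00000110010
After insert 'pig': sets bits 1 -> bits=01000110010
After insert 'yak': sets bits 6 9 -> bits=01000110010
After insert 'dog': sets bits 1 8 -> bits=01000110110
Not inserted: ant cat — query each against bits=01000110110:
query ant: checks bit4=0, bit7=0 (has a 0) -> no => not a false positive
query cat: checks bit1=1, bit6=1 (all 1) -> maybe => FALSE POSITIVE
False positives (alphabetical): cat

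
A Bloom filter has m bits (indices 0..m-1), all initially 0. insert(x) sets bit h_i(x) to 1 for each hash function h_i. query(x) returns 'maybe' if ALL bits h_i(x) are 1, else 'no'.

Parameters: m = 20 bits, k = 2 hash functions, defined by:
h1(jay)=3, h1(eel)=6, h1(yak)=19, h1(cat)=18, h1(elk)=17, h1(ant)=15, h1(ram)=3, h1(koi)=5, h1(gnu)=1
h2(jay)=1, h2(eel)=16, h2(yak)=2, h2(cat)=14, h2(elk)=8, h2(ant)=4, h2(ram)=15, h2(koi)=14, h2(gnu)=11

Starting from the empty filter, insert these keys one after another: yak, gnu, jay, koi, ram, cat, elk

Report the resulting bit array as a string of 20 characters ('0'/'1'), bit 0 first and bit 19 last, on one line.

Answer: 01110100100100110111

Derivation:
Start: bits=00000000000000000000
After insert 'yak': sets bits 2 19 -> bits=00100000000000000001
After insert 'gnu': sets bits 1 11 -> bits=01100000000100000001
After insert 'jay': sets bits 1 3 -> bits=01110000000100000001
After insert 'koi': sets bits 5 14 -> bits=01110100000100100001
After insert 'ram': sets bits 3 15 -> bits=01110100000100110001
After insert 'cat': sets bits 14 18 -> bits=01110100000100110011
After insert 'elk': sets bits 8 17 -> bits=01110100100100110111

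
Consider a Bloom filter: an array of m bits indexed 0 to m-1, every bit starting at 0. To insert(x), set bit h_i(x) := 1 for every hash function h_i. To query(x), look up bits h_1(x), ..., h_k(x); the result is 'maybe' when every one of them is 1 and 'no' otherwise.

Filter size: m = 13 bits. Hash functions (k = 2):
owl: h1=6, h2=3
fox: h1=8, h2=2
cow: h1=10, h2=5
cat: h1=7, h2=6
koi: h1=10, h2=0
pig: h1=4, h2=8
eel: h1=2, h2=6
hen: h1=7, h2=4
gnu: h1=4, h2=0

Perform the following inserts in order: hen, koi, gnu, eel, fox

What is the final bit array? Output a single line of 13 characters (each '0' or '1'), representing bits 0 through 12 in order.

Start: bits=0000000000000
After insert 'hen': sets bits 4 7 -> bits=0000100100000
After insert 'koi': sets bits 0 10 -> bits=1000100100100
After insert 'gnu': sets bits 0 4 -> bits=1000100100100
After insert 'eel': sets bits 2 6 -> bits=1010101100100
After insert 'fox': sets bits 2 8 -> bits=1010101110100

Answer: 1010101110100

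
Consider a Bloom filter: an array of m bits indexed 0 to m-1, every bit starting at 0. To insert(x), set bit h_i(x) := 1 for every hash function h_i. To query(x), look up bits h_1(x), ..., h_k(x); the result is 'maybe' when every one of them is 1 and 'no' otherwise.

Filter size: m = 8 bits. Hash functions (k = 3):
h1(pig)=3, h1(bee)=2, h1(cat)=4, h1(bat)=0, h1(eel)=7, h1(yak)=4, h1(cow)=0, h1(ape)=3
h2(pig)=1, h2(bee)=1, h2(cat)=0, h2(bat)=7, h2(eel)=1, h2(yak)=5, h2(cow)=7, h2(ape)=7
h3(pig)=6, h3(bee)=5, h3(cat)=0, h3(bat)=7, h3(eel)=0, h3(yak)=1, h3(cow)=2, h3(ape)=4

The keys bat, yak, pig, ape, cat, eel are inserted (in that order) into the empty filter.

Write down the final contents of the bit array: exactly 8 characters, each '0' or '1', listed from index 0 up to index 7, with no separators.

Start: bits=00000000
After insert 'bat': sets bits 0 7 -> bits=10000001
After insert 'yak': sets bits 1 4 5 -> bits=11001101
After insert 'pig': sets bits 1 3 6 -> bits=11011111
After insert 'ape': sets bits 3 4 7 -> bits=11011111
After insert 'cat': sets bits 0 4 -> bits=11011111
After insert 'eel': sets bits 0 1 7 -> bits=11011111

Answer: 11011111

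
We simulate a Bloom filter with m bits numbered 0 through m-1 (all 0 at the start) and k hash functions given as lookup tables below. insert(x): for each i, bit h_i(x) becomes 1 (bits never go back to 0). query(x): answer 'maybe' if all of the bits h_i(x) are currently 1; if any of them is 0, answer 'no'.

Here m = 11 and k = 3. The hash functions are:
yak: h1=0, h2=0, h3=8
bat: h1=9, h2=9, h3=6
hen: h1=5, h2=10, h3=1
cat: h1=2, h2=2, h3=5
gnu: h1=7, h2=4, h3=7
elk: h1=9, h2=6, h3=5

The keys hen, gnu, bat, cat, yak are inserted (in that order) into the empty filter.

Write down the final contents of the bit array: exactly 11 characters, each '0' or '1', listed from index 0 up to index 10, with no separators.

Answer: 11101111111

Derivation:
Start: bits=00000000000
After insert 'hen': sets bits 1 5 10 -> bits=01000100001
After insert 'gnu': sets bits 4 7 -> bits=01001101001
After insert 'bat': sets bits 6 9 -> bits=01001111011
After insert 'cat': sets bits 2 5 -> bits=01101111011
After insert 'yak': sets bits 0 8 -> bits=11101111111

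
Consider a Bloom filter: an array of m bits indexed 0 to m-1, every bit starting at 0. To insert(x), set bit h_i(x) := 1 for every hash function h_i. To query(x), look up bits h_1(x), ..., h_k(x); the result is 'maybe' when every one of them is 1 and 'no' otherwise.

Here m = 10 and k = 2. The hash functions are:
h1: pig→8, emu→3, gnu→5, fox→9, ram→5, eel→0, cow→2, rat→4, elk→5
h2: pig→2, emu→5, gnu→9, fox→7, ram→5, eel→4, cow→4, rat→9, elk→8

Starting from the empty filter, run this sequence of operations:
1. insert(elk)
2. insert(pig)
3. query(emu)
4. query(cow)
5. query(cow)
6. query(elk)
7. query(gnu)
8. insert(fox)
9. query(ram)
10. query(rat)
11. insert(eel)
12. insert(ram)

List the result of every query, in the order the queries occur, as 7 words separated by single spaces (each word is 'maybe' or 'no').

Answer: no no no maybe no maybe no

Derivation:
Start: bits=0000000000
Op 1: insert elk -> sets bits 5 8 -> bits=0000010010
Op 2: insert pig -> sets bits 2 8 -> bits=0010010010
Op 3: query emu -> checks bit3=0, bit5=1 (has a 0) -> no
Op 4: query cow -> checks bit2=1, bit4=0 (has a 0) -> no
Op 5: query cow -> checks bit2=1, bit4=0 (has a 0) -> no
Op 6: query elk -> checks bit5=1, bit8=1 (all 1) -> maybe
Op 7: query gnu -> checks bit5=1, bit9=0 (has a 0) -> no
Op 8: insert fox -> sets bits 7 9 -> bits=0010010111
Op 9: query ram -> checks bit5=1 (all 1) -> maybe
Op 10: query rat -> checks bit4=0, bit9=1 (has a 0) -> no
Op 11: insert eel -> sets bits 0 4 -> bits=1010110111
Op 12: insert ram -> sets bits 5 -> bits=1010110111
Query results in order: no no no maybe no maybe no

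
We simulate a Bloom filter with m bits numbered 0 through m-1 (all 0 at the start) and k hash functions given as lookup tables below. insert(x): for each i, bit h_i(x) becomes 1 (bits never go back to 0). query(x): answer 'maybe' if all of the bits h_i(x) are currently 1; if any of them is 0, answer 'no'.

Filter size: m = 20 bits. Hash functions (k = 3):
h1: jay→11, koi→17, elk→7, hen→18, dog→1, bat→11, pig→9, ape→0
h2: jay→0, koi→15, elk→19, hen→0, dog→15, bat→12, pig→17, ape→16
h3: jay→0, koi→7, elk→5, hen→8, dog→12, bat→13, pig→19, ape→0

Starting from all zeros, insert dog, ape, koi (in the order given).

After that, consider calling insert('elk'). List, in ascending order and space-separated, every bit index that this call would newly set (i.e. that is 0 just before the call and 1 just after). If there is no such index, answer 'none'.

Start: bits=00000000000000000000
After insert 'dog': sets bits 1 12 15 -> bits=01000000000010010000
After insert 'ape': sets bits 0 16 -> bits=11000000000010011000
After insert 'koi': sets bits 7 15 17 -> bits=11000001000010011100
insert 'elk' would touch bits 5 7 19; currently bit5=0, bit7=1, bit19=0
Bits that are 0 among those (would change 0->1): 5 19

Answer: 5 19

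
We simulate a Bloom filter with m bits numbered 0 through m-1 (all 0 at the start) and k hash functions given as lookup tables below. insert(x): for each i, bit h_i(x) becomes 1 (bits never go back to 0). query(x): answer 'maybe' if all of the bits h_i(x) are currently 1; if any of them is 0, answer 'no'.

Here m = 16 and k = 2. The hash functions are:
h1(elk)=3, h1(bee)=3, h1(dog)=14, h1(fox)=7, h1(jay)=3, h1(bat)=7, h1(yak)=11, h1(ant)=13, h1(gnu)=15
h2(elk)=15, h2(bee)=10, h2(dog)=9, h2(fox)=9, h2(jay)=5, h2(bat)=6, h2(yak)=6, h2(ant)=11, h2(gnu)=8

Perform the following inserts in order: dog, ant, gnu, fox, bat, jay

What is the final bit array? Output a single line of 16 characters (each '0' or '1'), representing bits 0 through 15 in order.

Answer: 0001011111010111

Derivation:
Start: bits=0000000000000000
After insert 'dog': sets bits 9 14 -> bits=0000000001000010
After insert 'ant': sets bits 11 13 -> bits=0000000001010110
After insert 'gnu': sets bits 8 15 -> bits=0000000011010111
After insert 'fox': sets bits 7 9 -> bits=0000000111010111
After insert 'bat': sets bits 6 7 -> bits=0000001111010111
After insert 'jay': sets bits 3 5 -> bits=0001011111010111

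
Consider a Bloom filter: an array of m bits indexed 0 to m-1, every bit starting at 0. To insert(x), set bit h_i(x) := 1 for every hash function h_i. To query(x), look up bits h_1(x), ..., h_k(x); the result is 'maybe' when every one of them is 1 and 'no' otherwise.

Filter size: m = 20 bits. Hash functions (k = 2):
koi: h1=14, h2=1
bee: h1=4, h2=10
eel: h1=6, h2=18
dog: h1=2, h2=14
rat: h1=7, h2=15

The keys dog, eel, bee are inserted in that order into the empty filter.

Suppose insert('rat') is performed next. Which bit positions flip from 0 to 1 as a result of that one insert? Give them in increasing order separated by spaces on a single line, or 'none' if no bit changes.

Start: bits=00000000000000000000
After insert 'dog': sets bits 2 14 -> bits=00100000000000100000
After insert 'eel': sets bits 6 18 -> bits=00100010000000100010
After insert 'bee': sets bits 4 10 -> bits=00101010001000100010
insert 'rat' would touch bits 7 15; currently bit7=0, bit15=0
Bits that are 0 among those (would change 0->1): 7 15

Answer: 7 15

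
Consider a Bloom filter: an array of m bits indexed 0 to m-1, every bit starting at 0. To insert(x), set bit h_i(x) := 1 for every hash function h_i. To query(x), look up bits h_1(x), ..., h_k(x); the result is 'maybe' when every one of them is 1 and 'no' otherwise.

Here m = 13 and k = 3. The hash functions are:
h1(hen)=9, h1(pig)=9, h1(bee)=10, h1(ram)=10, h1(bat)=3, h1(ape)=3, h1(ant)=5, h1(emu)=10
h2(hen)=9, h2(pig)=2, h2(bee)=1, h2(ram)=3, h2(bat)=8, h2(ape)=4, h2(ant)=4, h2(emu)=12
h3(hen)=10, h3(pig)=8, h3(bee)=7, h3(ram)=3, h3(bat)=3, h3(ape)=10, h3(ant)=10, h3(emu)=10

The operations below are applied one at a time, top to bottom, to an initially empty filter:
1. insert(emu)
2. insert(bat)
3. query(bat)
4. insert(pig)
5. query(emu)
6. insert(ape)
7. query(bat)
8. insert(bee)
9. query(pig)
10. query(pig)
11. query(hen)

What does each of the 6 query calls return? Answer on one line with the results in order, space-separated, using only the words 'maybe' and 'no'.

Start: bits=0000000000000
Op 1: insert emu -> sets bits 10 12 -> bits=0000000000101
Op 2: insert bat -> sets bits 3 8 -> bits=0001000010101
Op 3: query bat -> checks bit3=1, bit8=1 (all 1) -> maybe
Op 4: insert pig -> sets bits 2 8 9 -> bits=0011000011101
Op 5: query emu -> checks bit10=1, bit12=1 (all 1) -> maybe
Op 6: insert ape -> sets bits 3 4 10 -> bits=0011100011101
Op 7: query bat -> checks bit3=1, bit8=1 (all 1) -> maybe
Op 8: insert bee -> sets bits 1 7 10 -> bits=0111100111101
Op 9: query pig -> checks bit2=1, bit8=1, bit9=1 (all 1) -> maybe
Op 10: query pig -> checks bit2=1, bit8=1, bit9=1 (all 1) -> maybe
Op 11: query hen -> checks bit9=1, bit10=1 (all 1) -> maybe
Query results in order: maybe maybe maybe maybe maybe maybe

Answer: maybe maybe maybe maybe maybe maybe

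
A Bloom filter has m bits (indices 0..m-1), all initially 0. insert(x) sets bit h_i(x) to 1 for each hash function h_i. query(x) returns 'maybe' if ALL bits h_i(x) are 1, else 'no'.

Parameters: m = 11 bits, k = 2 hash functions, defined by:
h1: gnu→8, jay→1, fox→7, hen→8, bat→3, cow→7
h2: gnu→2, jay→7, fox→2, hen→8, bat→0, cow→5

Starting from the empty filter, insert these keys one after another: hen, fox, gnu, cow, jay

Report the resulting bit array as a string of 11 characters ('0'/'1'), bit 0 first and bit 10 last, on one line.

Answer: 01100101100

Derivation:
Start: bits=00000000000
After insert 'hen': sets bits 8 -> bits=00000000100
After insert 'fox': sets bits 2 7 -> bits=00100001100
After insert 'gnu': sets bits 2 8 -> bits=00100001100
After insert 'cow': sets bits 5 7 -> bits=00100101100
After insert 'jay': sets bits 1 7 -> bits=01100101100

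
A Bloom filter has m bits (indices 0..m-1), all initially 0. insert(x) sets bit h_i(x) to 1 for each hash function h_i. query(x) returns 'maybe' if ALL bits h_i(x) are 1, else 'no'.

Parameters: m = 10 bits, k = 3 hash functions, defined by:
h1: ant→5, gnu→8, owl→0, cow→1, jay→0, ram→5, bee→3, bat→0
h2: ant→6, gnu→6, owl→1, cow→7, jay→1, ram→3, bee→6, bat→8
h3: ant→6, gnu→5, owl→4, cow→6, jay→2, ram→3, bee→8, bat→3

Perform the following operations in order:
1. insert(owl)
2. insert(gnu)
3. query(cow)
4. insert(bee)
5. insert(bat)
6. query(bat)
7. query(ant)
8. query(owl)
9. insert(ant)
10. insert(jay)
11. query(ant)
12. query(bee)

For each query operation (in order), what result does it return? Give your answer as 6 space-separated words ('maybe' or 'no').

Answer: no maybe maybe maybe maybe maybe

Derivation:
Start: bits=0000000000
Op 1: insert owl -> sets bits 0 1 4 -> bits=1100100000
Op 2: insert gnu -> sets bits 5 6 8 -> bits=1100111010
Op 3: query cow -> checks bit1=1, bit6=1, bit7=0 (has a 0) -> no
Op 4: insert bee -> sets bits 3 6 8 -> bits=1101111010
Op 5: insert bat -> sets bits 0 3 8 -> bits=1101111010
Op 6: query bat -> checks bit0=1, bit3=1, bit8=1 (all 1) -> maybe
Op 7: query ant -> checks bit5=1, bit6=1 (all 1) -> maybe
Op 8: query owl -> checks bit0=1, bit1=1, bit4=1 (all 1) -> maybe
Op 9: insert ant -> sets bits 5 6 -> bits=1101111010
Op 10: insert jay -> sets bits 0 1 2 -> bits=1111111010
Op 11: query ant -> checks bit5=1, bit6=1 (all 1) -> maybe
Op 12: query bee -> checks bit3=1, bit6=1, bit8=1 (all 1) -> maybe
Query results in order: no maybe maybe maybe maybe maybe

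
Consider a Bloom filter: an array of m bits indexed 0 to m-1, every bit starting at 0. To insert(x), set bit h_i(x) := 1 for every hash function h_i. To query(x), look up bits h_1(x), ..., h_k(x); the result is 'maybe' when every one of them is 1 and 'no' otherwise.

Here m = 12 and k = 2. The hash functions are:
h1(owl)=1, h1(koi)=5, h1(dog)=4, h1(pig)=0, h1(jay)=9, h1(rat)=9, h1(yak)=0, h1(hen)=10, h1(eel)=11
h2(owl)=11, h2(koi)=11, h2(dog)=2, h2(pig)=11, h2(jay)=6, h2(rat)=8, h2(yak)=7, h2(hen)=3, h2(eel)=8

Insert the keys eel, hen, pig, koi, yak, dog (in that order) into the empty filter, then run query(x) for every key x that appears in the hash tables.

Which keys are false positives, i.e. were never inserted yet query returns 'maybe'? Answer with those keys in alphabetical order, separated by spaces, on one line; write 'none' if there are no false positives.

Answer: none

Derivation:
Start: bits=000000000000
After insert 'eel': sets bits 8 11 -> bits=000000001001
After insert 'hen': sets bits 3 10 -> bits=000100001011
After insert 'pig': sets bits 0 11 -> bits=100100001011
After insert 'koi': sets bits 5 11 -> bits=100101001011
After insert 'yak': sets bits 0 7 -> bits=100101011011
After insert 'dog': sets bits 2 4 -> bits=101111011011
Not inserted: jay owl rat — query each against bits=101111011011:
query jay: checks bit6=0, bit9=0 (has a 0) -> no => not a false positive
query owl: checks bit1=0, bit11=1 (has a 0) -> no => not a false positive
query rat: checks bit8=1, bit9=0 (has a 0) -> no => not a false positive
False positives (alphabetical): none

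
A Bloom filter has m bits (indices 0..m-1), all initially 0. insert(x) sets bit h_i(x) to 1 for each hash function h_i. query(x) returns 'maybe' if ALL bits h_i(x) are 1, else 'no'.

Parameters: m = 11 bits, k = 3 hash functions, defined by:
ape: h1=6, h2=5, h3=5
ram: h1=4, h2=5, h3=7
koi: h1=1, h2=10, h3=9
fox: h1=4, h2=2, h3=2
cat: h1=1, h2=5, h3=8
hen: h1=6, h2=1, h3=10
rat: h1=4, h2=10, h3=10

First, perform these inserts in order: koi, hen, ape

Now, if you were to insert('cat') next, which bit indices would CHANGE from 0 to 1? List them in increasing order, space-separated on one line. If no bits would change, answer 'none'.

Answer: 8

Derivation:
Start: bits=00000000000
After insert 'koi': sets bits 1 9 10 -> bits=01000000011
After insert 'hen': sets bits 1 6 10 -> bits=01000010011
After insert 'ape': sets bits 5 6 -> bits=01000110011
insert 'cat' would touch bits 1 5 8; currently bit1=1, bit5=1, bit8=0
Bits that are 0 among those (would change 0->1): 8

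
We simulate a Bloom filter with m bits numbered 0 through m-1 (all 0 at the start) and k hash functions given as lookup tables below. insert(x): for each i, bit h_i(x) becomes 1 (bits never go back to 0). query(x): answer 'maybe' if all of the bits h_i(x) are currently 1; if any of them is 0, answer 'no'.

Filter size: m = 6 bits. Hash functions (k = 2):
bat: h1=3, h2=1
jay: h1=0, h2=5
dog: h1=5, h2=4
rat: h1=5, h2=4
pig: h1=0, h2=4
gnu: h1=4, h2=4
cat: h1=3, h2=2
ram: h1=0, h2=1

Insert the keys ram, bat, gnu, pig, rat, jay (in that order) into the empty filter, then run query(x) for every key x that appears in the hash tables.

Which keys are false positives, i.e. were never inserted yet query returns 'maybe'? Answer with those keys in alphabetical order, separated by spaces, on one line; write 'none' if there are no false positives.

Start: bits=000000
After insert 'ram': sets bits 0 1 -> bits=110000
After insert 'bat': sets bits 1 3 -> bits=110100
After insert 'gnu': sets bits 4 -> bits=110110
After insert 'pig': sets bits 0 4 -> bits=110110
After insert 'rat': sets bits 4 5 -> bits=110111
After insert 'jay': sets bits 0 5 -> bits=110111
Not inserted: cat dog — query each against bits=110111:
query cat: checks bit2=0, bit3=1 (has a 0) -> no => not a false positive
query dog: checks bit4=1, bit5=1 (all 1) -> maybe => FALSE POSITIVE
False positives (alphabetical): dog

Answer: dog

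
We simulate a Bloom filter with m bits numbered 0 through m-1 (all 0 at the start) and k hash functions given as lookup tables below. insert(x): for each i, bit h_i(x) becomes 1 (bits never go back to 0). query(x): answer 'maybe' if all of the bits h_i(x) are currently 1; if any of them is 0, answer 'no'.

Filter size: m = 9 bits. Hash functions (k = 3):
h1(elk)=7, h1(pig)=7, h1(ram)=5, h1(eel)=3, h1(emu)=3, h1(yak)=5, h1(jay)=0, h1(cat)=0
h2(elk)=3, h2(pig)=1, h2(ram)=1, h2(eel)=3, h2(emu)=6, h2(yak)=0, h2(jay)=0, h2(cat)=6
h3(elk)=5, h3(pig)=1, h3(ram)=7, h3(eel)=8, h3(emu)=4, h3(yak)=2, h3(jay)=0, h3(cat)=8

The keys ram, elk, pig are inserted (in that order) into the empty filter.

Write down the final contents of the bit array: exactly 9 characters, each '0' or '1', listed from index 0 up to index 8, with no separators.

Answer: 010101010

Derivation:
Start: bits=000000000
After insert 'ram': sets bits 1 5 7 -> bits=010001010
After insert 'elk': sets bits 3 5 7 -> bits=010101010
After insert 'pig': sets bits 1 7 -> bits=010101010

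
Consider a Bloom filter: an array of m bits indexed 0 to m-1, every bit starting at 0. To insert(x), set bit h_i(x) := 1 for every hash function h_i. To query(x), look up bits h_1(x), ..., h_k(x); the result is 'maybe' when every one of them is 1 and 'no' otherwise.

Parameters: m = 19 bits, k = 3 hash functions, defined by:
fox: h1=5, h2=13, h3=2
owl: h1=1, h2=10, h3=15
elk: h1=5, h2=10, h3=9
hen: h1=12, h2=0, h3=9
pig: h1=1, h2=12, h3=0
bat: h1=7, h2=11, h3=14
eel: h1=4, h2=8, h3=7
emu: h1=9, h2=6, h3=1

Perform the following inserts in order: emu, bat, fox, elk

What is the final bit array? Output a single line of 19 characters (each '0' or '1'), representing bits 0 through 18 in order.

Start: bits=0000000000000000000
After insert 'emu': sets bits 1 6 9 -> bits=0100001001000000000
After insert 'bat': sets bits 7 11 14 -> bits=0100001101010010000
After insert 'fox': sets bits 2 5 13 -> bits=0110011101010110000
After insert 'elk': sets bits 5 9 10 -> bits=0110011101110110000

Answer: 0110011101110110000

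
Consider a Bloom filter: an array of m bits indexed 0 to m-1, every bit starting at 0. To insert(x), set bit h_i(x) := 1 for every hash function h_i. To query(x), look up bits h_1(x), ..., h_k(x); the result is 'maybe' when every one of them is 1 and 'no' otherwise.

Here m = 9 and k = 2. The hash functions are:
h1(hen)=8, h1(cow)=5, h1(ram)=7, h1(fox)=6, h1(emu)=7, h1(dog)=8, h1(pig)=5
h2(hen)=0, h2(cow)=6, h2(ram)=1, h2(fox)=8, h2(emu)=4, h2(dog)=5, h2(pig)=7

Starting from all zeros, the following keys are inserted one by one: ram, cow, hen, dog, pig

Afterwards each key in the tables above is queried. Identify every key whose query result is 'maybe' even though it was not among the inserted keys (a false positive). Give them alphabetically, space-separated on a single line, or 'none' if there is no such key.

Start: bits=000000000
After insert 'ram': sets bits 1 7 -> bits=010000010
After insert 'cow': sets bits 5 6 -> bits=010001110
After insert 'hen': sets bits 0 8 -> bits=110001111
After insert 'dog': sets bits 5 8 -> bits=110001111
After insert 'pig': sets bits 5 7 -> bits=110001111
Not inserted: emu fox — query each against bits=110001111:
query emu: checks bit4=0, bit7=1 (has a 0) -> no => not a false positive
query fox: checks bit6=1, bit8=1 (all 1) -> maybe => FALSE POSITIVE
False positives (alphabetical): fox

Answer: fox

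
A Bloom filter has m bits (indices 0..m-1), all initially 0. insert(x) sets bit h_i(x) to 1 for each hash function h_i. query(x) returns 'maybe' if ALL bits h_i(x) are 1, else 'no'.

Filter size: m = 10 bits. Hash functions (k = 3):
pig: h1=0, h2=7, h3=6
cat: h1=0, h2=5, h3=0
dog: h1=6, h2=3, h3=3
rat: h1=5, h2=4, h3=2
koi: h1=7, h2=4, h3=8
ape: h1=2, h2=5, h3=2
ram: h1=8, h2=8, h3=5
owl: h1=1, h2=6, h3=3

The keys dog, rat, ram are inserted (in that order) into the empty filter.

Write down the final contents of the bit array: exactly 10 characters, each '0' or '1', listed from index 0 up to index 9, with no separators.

Answer: 0011111010

Derivation:
Start: bits=0000000000
After insert 'dog': sets bits 3 6 -> bits=0001001000
After insert 'rat': sets bits 2 4 5 -> bits=0011111000
After insert 'ram': sets bits 5 8 -> bits=0011111010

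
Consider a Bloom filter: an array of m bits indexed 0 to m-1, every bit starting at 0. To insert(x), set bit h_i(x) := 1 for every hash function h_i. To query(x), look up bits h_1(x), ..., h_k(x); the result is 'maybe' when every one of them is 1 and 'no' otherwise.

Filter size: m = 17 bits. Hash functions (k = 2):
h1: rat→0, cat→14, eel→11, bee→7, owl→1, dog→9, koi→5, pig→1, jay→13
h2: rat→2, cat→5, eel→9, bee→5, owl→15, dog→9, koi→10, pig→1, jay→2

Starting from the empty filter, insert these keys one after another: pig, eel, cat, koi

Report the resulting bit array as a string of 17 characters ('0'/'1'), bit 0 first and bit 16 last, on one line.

Start: bits=00000000000000000
After insert 'pig': sets bits 1 -> bits=01000000000000000
After insert 'eel': sets bits 9 11 -> bits=01000000010100000
After insert 'cat': sets bits 5 14 -> bits=01000100010100100
After insert 'koi': sets bits 5 10 -> bits=01000100011100100

Answer: 01000100011100100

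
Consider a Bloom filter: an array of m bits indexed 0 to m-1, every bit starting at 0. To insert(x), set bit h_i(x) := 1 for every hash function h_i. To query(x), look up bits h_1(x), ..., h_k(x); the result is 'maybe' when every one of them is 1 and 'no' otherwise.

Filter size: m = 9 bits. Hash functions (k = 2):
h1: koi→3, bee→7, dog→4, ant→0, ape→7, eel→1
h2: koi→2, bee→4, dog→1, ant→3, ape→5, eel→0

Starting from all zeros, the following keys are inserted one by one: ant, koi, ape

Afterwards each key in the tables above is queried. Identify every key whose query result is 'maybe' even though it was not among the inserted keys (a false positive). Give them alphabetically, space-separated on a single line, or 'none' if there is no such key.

Start: bits=000000000
After insert 'ant': sets bits 0 3 -> bits=100100000
After insert 'koi': sets bits 2 3 -> bits=101100000
After insert 'ape': sets bits 5 7 -> bits=101101010
Not inserted: bee dog eel — query each against bits=101101010:
query bee: checks bit4=0, bit7=1 (has a 0) -> no => not a false positive
query dog: checks bit1=0, bit4=0 (has a 0) -> no => not a false positive
query eel: checks bit0=1, bit1=0 (has a 0) -> no => not a false positive
False positives (alphabetical): none

Answer: none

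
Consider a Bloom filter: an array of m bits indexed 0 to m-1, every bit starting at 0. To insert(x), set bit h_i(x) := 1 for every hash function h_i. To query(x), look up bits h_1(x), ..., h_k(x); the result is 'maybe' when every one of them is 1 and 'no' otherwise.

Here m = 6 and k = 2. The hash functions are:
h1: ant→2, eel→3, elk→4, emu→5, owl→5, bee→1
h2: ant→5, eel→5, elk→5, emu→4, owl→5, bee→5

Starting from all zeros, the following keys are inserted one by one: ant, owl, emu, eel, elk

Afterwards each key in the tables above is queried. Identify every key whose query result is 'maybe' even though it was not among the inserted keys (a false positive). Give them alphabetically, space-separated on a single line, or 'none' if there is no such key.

Answer: none

Derivation:
Start: bits=000000
After insert 'ant': sets bits 2 5 -> bits=001001
After insert 'owl': sets bits 5 -> bits=001001
After insert 'emu': sets bits 4 5 -> bits=001011
After insert 'eel': sets bits 3 5 -> bits=001111
After insert 'elk': sets bits 4 5 -> bits=001111
Not inserted: bee — query each against bits=001111:
query bee: checks bit1=0, bit5=1 (has a 0) -> no => not a false positive
False positives (alphabetical): none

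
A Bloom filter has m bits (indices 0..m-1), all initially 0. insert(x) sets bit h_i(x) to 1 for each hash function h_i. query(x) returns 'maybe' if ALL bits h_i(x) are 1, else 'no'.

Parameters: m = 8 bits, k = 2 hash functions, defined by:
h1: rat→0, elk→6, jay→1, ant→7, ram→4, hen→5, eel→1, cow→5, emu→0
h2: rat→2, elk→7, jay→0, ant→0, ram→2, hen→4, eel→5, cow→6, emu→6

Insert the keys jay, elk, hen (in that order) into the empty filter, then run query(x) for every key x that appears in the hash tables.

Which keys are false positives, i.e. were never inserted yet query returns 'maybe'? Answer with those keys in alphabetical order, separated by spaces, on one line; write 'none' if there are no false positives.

Start: bits=00000000
After insert 'jay': sets bits 0 1 -> bits=11000000
After insert 'elk': sets bits 6 7 -> bits=11000011
After insert 'hen': sets bits 4 5 -> bits=11001111
Not inserted: ant cow eel emu ram rat — query each against bits=11001111:
query ant: checks bit0=1, bit7=1 (all 1) -> maybe => FALSE POSITIVE
query cow: checks bit5=1, bit6=1 (all 1) -> maybe => FALSE POSITIVE
query eel: checks bit1=1, bit5=1 (all 1) -> maybe => FALSE POSITIVE
query emu: checks bit0=1, bit6=1 (all 1) -> maybe => FALSE POSITIVE
query ram: checks bit2=0, bit4=1 (has a 0) -> no => not a false positive
query rat: checks bit0=1, bit2=0 (has a 0) -> no => not a false positive
False positives (alphabetical): ant cow eel emu

Answer: ant cow eel emu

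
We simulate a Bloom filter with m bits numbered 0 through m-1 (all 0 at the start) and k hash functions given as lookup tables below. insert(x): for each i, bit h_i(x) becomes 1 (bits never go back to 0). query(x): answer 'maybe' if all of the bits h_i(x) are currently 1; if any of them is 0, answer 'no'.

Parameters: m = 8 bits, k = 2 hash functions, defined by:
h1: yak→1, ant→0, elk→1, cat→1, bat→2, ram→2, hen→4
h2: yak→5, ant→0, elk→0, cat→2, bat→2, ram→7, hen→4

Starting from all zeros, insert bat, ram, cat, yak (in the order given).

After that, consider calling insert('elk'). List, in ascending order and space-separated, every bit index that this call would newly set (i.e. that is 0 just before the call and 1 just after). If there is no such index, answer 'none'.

Start: bits=00000000
After insert 'bat': sets bits 2 -> bits=00100000
After insert 'ram': sets bits 2 7 -> bits=00100001
After insert 'cat': sets bits 1 2 -> bits=01100001
After insert 'yak': sets bits 1 5 -> bits=01100101
insert 'elk' would touch bits 0 1; currently bit0=0, bit1=1
Bits that are 0 among those (would change 0->1): 0

Answer: 0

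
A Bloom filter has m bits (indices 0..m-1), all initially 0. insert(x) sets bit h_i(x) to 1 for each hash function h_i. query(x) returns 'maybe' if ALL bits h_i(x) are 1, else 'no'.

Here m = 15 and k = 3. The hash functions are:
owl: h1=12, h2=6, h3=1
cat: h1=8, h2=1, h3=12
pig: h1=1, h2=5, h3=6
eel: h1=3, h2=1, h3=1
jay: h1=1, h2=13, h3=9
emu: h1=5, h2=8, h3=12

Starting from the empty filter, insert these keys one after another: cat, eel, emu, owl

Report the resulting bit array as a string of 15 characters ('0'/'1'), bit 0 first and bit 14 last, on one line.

Start: bits=000000000000000
After insert 'cat': sets bits 1 8 12 -> bits=010000001000100
After insert 'eel': sets bits 1 3 -> bits=010100001000100
After insert 'emu': sets bits 5 8 12 -> bits=010101001000100
After insert 'owl': sets bits 1 6 12 -> bits=010101101000100

Answer: 010101101000100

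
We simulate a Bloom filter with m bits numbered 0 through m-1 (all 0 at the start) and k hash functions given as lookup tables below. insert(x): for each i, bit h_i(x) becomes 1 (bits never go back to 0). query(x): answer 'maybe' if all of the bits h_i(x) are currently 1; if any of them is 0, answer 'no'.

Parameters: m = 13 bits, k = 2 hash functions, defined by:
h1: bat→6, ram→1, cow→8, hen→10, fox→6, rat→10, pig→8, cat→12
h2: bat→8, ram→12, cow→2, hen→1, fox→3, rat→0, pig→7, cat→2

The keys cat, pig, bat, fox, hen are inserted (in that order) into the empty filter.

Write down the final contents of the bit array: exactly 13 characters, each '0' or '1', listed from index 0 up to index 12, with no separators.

Start: bits=0000000000000
After insert 'cat': sets bits 2 12 -> bits=0010000000001
After insert 'pig': sets bits 7 8 -> bits=0010000110001
After insert 'bat': sets bits 6 8 -> bits=0010001110001
After insert 'fox': sets bits 3 6 -> bits=0011001110001
After insert 'hen': sets bits 1 10 -> bits=0111001110101

Answer: 0111001110101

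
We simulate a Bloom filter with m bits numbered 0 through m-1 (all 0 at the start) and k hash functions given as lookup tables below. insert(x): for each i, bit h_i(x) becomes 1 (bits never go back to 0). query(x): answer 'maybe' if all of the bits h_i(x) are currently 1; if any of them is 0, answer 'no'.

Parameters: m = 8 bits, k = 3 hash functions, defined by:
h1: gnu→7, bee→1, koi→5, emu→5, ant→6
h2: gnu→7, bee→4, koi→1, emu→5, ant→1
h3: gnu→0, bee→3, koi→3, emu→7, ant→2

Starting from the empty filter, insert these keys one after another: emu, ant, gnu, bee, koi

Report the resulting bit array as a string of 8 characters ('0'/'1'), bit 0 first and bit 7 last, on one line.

Start: bits=00000000
After insert 'emu': sets bits 5 7 -> bits=00000101
After insert 'ant': sets bits 1 2 6 -> bits=01100111
After insert 'gnu': sets bits 0 7 -> bits=11100111
After insert 'bee': sets bits 1 3 4 -> bits=11111111
After insert 'koi': sets bits 1 3 5 -> bits=11111111

Answer: 11111111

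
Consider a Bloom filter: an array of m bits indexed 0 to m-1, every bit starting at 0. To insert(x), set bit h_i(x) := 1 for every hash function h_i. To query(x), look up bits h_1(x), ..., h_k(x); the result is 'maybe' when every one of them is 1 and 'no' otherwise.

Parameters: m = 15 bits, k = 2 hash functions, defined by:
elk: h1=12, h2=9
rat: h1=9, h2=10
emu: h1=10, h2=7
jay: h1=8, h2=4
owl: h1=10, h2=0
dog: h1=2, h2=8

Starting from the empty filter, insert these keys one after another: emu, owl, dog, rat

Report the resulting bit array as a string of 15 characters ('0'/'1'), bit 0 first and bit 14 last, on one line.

Answer: 101000011110000

Derivation:
Start: bits=000000000000000
After insert 'emu': sets bits 7 10 -> bits=000000010010000
After insert 'owl': sets bits 0 10 -> bits=100000010010000
After insert 'dog': sets bits 2 8 -> bits=101000011010000
After insert 'rat': sets bits 9 10 -> bits=101000011110000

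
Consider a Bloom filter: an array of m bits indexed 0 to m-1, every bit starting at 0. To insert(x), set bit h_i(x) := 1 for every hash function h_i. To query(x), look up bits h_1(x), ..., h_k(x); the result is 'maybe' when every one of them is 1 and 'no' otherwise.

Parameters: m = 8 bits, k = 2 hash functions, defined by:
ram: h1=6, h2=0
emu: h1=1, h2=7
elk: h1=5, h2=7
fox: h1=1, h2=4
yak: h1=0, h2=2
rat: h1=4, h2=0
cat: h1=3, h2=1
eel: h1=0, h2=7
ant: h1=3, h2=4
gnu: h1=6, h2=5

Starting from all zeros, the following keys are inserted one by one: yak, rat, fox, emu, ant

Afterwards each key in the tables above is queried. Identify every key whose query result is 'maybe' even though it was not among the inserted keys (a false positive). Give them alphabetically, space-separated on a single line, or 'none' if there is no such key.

Start: bits=00000000
After insert 'yak': sets bits 0 2 -> bits=10100000
After insert 'rat': sets bits 0 4 -> bits=10101000
After insert 'fox': sets bits 1 4 -> bits=11101000
After insert 'emu': sets bits 1 7 -> bits=11101001
After insert 'ant': sets bits 3 4 -> bits=11111001
Not inserted: cat eel elk gnu ram — query each against bits=11111001:
query cat: checks bit1=1, bit3=1 (all 1) -> maybe => FALSE POSITIVE
query eel: checks bit0=1, bit7=1 (all 1) -> maybe => FALSE POSITIVE
query elk: checks bit5=0, bit7=1 (has a 0) -> no => not a false positive
query gnu: checks bit5=0, bit6=0 (has a 0) -> no => not a false positive
query ram: checks bit0=1, bit6=0 (has a 0) -> no => not a false positive
False positives (alphabetical): cat eel

Answer: cat eel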